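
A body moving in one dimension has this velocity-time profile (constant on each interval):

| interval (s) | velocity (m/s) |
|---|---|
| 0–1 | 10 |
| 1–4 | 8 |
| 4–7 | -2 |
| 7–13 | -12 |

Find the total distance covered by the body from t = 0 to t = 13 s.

112 m

Total distance travelled is ∫|v| dt — sum the magnitudes of each area piece.
0–1 s: |10| × 1 = 10 m
1–4 s: |8| × 3 = 24 m
4–7 s: |-2| × 3 = 6 m
7–13 s: |-12| × 6 = 72 m
Total distance = 112 m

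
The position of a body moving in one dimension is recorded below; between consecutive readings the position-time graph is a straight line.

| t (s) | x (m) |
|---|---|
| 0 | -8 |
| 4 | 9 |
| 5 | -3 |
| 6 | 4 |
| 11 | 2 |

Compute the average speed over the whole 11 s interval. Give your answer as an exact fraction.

38/11 m/s

Average speed = (total path length)/(elapsed time); on a piecewise-linear x-t graph the path length is Σ|Δx|.
0–4 s: |Δx| = |9 − -8| = 17 m
4–5 s: |Δx| = |-3 − 9| = 12 m
5–6 s: |Δx| = |4 − -3| = 7 m
6–11 s: |Δx| = |2 − 4| = 2 m
Total path = 38 m; average speed = 38/11 = 38/11 m/s.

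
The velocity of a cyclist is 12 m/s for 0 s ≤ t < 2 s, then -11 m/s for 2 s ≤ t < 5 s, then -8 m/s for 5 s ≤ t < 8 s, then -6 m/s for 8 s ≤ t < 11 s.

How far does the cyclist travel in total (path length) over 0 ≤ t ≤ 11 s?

Total distance travelled is ∫|v| dt — sum the magnitudes of each area piece.
0–2 s: |12| × 2 = 24 m
2–5 s: |-11| × 3 = 33 m
5–8 s: |-8| × 3 = 24 m
8–11 s: |-6| × 3 = 18 m
Total distance = 99 m

99 m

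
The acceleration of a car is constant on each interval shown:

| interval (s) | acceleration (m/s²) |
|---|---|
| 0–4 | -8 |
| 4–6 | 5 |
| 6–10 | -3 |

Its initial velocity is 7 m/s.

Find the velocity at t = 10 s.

Δv equals the area under the a-t graph; then v = v₀ + Δv.
0–4 s: -8 × 4 = -32 m/s
4–6 s: 5 × 2 = 10 m/s
6–10 s: -3 × 4 = -12 m/s
Δv = -34 m/s, so v(10) = 7 + (-34) = -27 m/s.

-27 m/s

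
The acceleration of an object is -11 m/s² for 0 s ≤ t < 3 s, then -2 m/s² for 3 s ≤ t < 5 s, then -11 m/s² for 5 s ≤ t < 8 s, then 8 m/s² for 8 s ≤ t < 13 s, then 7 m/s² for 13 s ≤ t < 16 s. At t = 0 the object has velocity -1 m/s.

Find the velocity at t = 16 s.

Δv equals the area under the a-t graph; then v = v₀ + Δv.
0–3 s: -11 × 3 = -33 m/s
3–5 s: -2 × 2 = -4 m/s
5–8 s: -11 × 3 = -33 m/s
8–13 s: 8 × 5 = 40 m/s
13–16 s: 7 × 3 = 21 m/s
Δv = -9 m/s, so v(16) = -1 + (-9) = -10 m/s.

-10 m/s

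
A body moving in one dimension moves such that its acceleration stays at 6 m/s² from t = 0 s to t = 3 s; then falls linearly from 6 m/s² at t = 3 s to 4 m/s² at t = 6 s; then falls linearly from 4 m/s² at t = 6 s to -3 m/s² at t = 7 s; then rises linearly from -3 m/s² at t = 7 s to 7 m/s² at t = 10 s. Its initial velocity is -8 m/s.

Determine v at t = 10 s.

Δv equals the area under the a-t graph; then v = v₀ + Δv.
0–3 s: 6 × 3 = 18 m/s
3–6 s: ½(6 + 4)(3) = 15 m/s
6–7 s: ½(4 + -3)(1) = 0.5 m/s
7–10 s: ½(-3 + 7)(3) = 6 m/s
Δv = 39.5 m/s, so v(10) = -8 + (39.5) = 31.5 m/s.

31.5 m/s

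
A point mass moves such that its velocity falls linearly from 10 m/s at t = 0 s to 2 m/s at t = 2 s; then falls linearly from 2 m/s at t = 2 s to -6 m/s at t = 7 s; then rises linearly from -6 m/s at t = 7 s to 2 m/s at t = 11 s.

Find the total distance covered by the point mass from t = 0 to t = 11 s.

34.5 m

Distance (not displacement) is the total path length: add the absolute areas under v-t.
0–2 s: |½(10 + 2)(2)| = 12 m
2–7 s: v = 0 at t = 3.25 s; triangle areas 1.25 + 11.25 = 12.5 m
7–11 s: v = 0 at t = 10 s; triangle areas 9 + 1 = 10 m
Total distance = 34.5 m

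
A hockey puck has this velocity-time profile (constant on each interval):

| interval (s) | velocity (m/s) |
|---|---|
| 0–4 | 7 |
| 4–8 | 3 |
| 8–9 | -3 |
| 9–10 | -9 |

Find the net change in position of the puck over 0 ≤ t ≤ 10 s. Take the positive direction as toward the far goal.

28 m

Net displacement equals the area under the velocity-time graph (areas below the axis count negative).
0–4 s: 7 × 4 = 28 m
4–8 s: 3 × 4 = 12 m
8–9 s: -3 × 1 = -3 m
9–10 s: -9 × 1 = -9 m
Net displacement = 28 m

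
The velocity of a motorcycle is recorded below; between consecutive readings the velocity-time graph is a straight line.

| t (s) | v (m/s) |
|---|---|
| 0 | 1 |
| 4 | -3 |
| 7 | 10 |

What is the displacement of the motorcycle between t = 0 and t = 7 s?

Displacement is the signed area under the v-t curve.
0–4 s: ½(1 + -3)(4) = -4 m
4–7 s: ½(-3 + 10)(3) = 10.5 m
Net displacement = 6.5 m

6.5 m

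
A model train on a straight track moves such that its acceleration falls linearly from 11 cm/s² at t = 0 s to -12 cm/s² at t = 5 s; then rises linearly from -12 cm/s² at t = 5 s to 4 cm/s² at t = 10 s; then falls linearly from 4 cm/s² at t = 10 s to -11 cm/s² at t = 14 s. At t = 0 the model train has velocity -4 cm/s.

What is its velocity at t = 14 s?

Δv equals the area under the a-t graph; then v = v₀ + Δv.
0–5 s: ½(11 + -12)(5) = -2.5 cm/s
5–10 s: ½(-12 + 4)(5) = -20 cm/s
10–14 s: ½(4 + -11)(4) = -14 cm/s
Δv = -36.5 cm/s, so v(14) = -4 + (-36.5) = -40.5 cm/s.

-40.5 cm/s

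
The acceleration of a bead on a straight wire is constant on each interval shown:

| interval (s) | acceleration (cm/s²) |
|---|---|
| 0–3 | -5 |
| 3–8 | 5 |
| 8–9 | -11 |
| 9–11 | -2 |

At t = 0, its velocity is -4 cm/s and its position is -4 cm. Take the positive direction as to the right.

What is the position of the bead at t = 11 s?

On each constant-a segment, Δv = aΔt and Δx = v₀Δt + ½aΔt²; chain segment to segment.
0–3 s: v starts -4 cm/s; Δx = -4·3 + ½·-5·3² = -34.5 cm; v ends -19 cm/s.
3–8 s: v starts -19 cm/s; Δx = -19·5 + ½·5·5² = -32.5 cm; v ends 6 cm/s.
8–9 s: v starts 6 cm/s; Δx = 6·1 + ½·-11·1² = 0.5 cm; v ends -5 cm/s.
9–11 s: v starts -5 cm/s; Δx = -5·2 + ½·-2·2² = -14 cm; v ends -9 cm/s.
x(11) = -4 + Σ Δx = -84.5 cm.

-84.5 cm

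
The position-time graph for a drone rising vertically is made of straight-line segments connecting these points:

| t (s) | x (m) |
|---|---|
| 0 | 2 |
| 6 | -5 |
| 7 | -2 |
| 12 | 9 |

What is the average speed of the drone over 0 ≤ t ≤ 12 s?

Average speed = (total path length)/(elapsed time); on a piecewise-linear x-t graph the path length is Σ|Δx|.
0–6 s: |Δx| = |-5 − 2| = 7 m
6–7 s: |Δx| = |-2 − -5| = 3 m
7–12 s: |Δx| = |9 − -2| = 11 m
Total path = 21 m; average speed = 21/12 = 1.75 m/s.

1.75 m/s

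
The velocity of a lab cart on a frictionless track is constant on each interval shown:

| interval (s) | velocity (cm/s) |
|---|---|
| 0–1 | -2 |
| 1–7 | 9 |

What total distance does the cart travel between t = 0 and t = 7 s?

56 cm

Total distance travelled is ∫|v| dt — sum the magnitudes of each area piece.
0–1 s: |-2| × 1 = 2 cm
1–7 s: |9| × 6 = 54 cm
Total distance = 56 cm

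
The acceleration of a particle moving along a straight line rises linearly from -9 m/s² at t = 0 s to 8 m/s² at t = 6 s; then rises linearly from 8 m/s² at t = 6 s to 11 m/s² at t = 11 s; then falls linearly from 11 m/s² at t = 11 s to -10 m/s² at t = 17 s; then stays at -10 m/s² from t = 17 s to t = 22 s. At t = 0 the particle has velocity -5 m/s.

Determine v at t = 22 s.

-7.5 m/s

Δv equals the area under the a-t graph; then v = v₀ + Δv.
0–6 s: ½(-9 + 8)(6) = -3 m/s
6–11 s: ½(8 + 11)(5) = 47.5 m/s
11–17 s: ½(11 + -10)(6) = 3 m/s
17–22 s: -10 × 5 = -50 m/s
Δv = -2.5 m/s, so v(22) = -5 + (-2.5) = -7.5 m/s.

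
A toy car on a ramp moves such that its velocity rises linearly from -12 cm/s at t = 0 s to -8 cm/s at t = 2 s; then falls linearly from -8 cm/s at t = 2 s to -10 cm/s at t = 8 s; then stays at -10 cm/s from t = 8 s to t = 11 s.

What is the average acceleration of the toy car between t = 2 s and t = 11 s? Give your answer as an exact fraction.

Average acceleration = Δv/Δt = (-10 − -8)/(11 − 2) = -2/9 cm/s².

-2/9 cm/s²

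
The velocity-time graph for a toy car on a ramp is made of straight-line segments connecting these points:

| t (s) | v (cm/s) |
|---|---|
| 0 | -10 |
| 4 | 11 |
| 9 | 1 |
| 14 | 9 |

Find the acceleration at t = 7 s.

-2 cm/s²

Acceleration is the slope of the v-t graph on 4–9 s: (1 − 11)/(9 − 4) = -2 cm/s².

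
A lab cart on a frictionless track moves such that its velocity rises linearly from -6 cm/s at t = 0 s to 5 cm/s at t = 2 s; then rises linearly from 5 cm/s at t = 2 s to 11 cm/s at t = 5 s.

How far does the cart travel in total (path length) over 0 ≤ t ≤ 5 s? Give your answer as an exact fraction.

325/11 cm

Distance (not displacement) is the total path length: add the absolute areas under v-t.
0–2 s: v = 0 at t = 12/11 s; triangle areas 36/11 + 25/11 = 61/11 cm
2–5 s: |½(5 + 11)(3)| = 24 cm
Total distance = 325/11 cm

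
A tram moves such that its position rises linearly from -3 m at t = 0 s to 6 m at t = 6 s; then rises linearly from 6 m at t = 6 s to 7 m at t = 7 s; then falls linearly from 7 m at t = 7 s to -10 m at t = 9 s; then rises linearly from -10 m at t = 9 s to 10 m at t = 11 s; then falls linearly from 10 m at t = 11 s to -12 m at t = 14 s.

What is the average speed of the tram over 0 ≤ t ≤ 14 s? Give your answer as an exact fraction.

69/14 m/s

Average speed = (total path length)/(elapsed time); on a piecewise-linear x-t graph the path length is Σ|Δx|.
0–6 s: |Δx| = |6 − -3| = 9 m
6–7 s: |Δx| = |7 − 6| = 1 m
7–9 s: |Δx| = |-10 − 7| = 17 m
9–11 s: |Δx| = |10 − -10| = 20 m
11–14 s: |Δx| = |-12 − 10| = 22 m
Total path = 69 m; average speed = 69/14 = 69/14 m/s.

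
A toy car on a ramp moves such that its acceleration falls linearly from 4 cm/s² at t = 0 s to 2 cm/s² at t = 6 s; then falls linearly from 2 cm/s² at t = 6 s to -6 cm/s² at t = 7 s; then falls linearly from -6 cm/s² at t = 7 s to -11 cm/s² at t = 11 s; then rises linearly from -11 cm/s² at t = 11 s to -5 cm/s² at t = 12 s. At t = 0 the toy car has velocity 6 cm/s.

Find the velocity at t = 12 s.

Δv equals the area under the a-t graph; then v = v₀ + Δv.
0–6 s: ½(4 + 2)(6) = 18 cm/s
6–7 s: ½(2 + -6)(1) = -2 cm/s
7–11 s: ½(-6 + -11)(4) = -34 cm/s
11–12 s: ½(-11 + -5)(1) = -8 cm/s
Δv = -26 cm/s, so v(12) = 6 + (-26) = -20 cm/s.

-20 cm/s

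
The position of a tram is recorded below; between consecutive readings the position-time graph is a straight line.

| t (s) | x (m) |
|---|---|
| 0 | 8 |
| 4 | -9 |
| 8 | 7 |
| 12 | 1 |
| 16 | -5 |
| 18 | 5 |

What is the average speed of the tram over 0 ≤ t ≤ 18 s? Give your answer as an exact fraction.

Average speed = (total path length)/(elapsed time); on a piecewise-linear x-t graph the path length is Σ|Δx|.
0–4 s: |Δx| = |-9 − 8| = 17 m
4–8 s: |Δx| = |7 − -9| = 16 m
8–12 s: |Δx| = |1 − 7| = 6 m
12–16 s: |Δx| = |-5 − 1| = 6 m
16–18 s: |Δx| = |5 − -5| = 10 m
Total path = 55 m; average speed = 55/18 = 55/18 m/s.

55/18 m/s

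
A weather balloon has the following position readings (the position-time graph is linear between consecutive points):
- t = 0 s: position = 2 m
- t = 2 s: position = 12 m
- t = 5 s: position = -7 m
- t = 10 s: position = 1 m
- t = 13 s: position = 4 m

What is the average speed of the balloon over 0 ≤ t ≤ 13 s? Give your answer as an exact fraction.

Average speed = (total path length)/(elapsed time); on a piecewise-linear x-t graph the path length is Σ|Δx|.
0–2 s: |Δx| = |12 − 2| = 10 m
2–5 s: |Δx| = |-7 − 12| = 19 m
5–10 s: |Δx| = |1 − -7| = 8 m
10–13 s: |Δx| = |4 − 1| = 3 m
Total path = 40 m; average speed = 40/13 = 40/13 m/s.

40/13 m/s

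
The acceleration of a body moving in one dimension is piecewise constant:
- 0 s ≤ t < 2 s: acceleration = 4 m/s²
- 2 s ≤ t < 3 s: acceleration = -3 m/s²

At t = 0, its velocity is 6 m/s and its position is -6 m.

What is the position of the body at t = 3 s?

On each constant-a segment, Δv = aΔt and Δx = v₀Δt + ½aΔt²; chain segment to segment.
0–2 s: v starts 6 m/s; Δx = 6·2 + ½·4·2² = 20 m; v ends 14 m/s.
2–3 s: v starts 14 m/s; Δx = 14·1 + ½·-3·1² = 12.5 m; v ends 11 m/s.
x(3) = -6 + Σ Δx = 26.5 m.

26.5 m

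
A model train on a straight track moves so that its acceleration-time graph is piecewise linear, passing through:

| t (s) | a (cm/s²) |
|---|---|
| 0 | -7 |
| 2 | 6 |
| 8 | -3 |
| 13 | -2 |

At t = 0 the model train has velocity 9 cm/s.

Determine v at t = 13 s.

Δv equals the area under the a-t graph; then v = v₀ + Δv.
0–2 s: ½(-7 + 6)(2) = -1 cm/s
2–8 s: ½(6 + -3)(6) = 9 cm/s
8–13 s: ½(-3 + -2)(5) = -12.5 cm/s
Δv = -4.5 cm/s, so v(13) = 9 + (-4.5) = 4.5 cm/s.

4.5 cm/s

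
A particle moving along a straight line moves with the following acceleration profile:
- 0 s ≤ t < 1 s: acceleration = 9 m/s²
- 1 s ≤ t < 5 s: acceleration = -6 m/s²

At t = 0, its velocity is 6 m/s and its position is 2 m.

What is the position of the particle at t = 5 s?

On each constant-a segment, Δv = aΔt and Δx = v₀Δt + ½aΔt²; chain segment to segment.
0–1 s: v starts 6 m/s; Δx = 6·1 + ½·9·1² = 10.5 m; v ends 15 m/s.
1–5 s: v starts 15 m/s; Δx = 15·4 + ½·-6·4² = 12 m; v ends -9 m/s.
x(5) = 2 + Σ Δx = 24.5 m.

24.5 m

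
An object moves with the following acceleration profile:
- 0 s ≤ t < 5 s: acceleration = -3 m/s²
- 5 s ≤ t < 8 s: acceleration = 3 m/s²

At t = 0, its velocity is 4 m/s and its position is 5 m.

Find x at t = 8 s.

On each constant-a segment, Δv = aΔt and Δx = v₀Δt + ½aΔt²; chain segment to segment.
0–5 s: v starts 4 m/s; Δx = 4·5 + ½·-3·5² = -17.5 m; v ends -11 m/s.
5–8 s: v starts -11 m/s; Δx = -11·3 + ½·3·3² = -19.5 m; v ends -2 m/s.
x(8) = 5 + Σ Δx = -32 m.

-32 m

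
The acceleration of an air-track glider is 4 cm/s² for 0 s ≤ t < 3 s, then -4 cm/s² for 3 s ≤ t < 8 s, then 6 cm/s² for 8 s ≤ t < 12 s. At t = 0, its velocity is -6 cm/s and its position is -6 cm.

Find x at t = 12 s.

-34 cm

On each constant-a segment, Δv = aΔt and Δx = v₀Δt + ½aΔt²; chain segment to segment.
0–3 s: v starts -6 cm/s; Δx = -6·3 + ½·4·3² = 0 cm; v ends 6 cm/s.
3–8 s: v starts 6 cm/s; Δx = 6·5 + ½·-4·5² = -20 cm; v ends -14 cm/s.
8–12 s: v starts -14 cm/s; Δx = -14·4 + ½·6·4² = -8 cm; v ends 10 cm/s.
x(12) = -6 + Σ Δx = -34 cm.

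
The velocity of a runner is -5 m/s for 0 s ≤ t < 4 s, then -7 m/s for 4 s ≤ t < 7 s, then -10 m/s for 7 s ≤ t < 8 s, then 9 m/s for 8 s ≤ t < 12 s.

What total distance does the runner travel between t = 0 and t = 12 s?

Distance (not displacement) is the total path length: add the absolute areas under v-t.
0–4 s: |-5| × 4 = 20 m
4–7 s: |-7| × 3 = 21 m
7–8 s: |-10| × 1 = 10 m
8–12 s: |9| × 4 = 36 m
Total distance = 87 m

87 m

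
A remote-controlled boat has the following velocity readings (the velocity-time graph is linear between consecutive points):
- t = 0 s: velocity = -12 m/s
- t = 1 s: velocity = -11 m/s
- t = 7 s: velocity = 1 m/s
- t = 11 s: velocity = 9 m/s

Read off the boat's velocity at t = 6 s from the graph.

On 1–7 s the graph is linear from -11 to 1 m/s: v(6) = -11 + (1 − -11)·(6 − 1)/(7 − 1) = -1 m/s.

-1 m/s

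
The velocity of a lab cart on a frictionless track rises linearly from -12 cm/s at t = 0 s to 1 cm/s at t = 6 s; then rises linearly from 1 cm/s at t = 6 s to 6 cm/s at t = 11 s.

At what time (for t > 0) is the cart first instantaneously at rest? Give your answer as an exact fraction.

t = 72/13 s

v changes sign on 0–6 s (from -12 to 1); the graph is linear there, so v = 0 at t = 0 + (12)·(6 − 0)/(1 − -12) = 72/13 s.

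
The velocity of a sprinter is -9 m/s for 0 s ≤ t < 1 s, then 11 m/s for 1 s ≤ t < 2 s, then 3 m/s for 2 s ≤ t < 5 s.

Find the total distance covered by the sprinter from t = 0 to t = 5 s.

29 m

Total distance travelled is ∫|v| dt — sum the magnitudes of each area piece.
0–1 s: |-9| × 1 = 9 m
1–2 s: |11| × 1 = 11 m
2–5 s: |3| × 3 = 9 m
Total distance = 29 m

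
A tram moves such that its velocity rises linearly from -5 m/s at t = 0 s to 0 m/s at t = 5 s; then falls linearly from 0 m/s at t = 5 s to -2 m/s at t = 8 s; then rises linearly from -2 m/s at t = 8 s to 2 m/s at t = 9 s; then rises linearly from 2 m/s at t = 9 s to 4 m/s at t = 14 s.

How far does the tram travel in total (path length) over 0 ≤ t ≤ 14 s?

31.5 m

Distance (not displacement) is the total path length: add the absolute areas under v-t.
0–5 s: |½(-5 + 0)(5)| = 12.5 m
5–8 s: |½(0 + -2)(3)| = 3 m
8–9 s: v = 0 at t = 8.5 s; triangle areas 0.5 + 0.5 = 1 m
9–14 s: |½(2 + 4)(5)| = 15 m
Total distance = 31.5 m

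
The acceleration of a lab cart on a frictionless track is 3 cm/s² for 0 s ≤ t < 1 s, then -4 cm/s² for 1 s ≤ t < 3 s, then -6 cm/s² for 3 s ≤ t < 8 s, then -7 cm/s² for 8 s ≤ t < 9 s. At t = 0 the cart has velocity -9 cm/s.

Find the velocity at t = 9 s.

Δv equals the area under the a-t graph; then v = v₀ + Δv.
0–1 s: 3 × 1 = 3 cm/s
1–3 s: -4 × 2 = -8 cm/s
3–8 s: -6 × 5 = -30 cm/s
8–9 s: -7 × 1 = -7 cm/s
Δv = -42 cm/s, so v(9) = -9 + (-42) = -51 cm/s.

-51 cm/s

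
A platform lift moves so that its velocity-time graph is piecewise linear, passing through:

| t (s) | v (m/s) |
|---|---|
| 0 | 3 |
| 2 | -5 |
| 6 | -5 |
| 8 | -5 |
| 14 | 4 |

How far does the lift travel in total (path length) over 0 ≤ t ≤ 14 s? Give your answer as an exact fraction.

575/12 m

Distance (not displacement) is the total path length: add the absolute areas under v-t.
0–2 s: v = 0 at t = 0.75 s; triangle areas 1.125 + 3.125 = 4.25 m
2–6 s: |-5| × 4 = 20 m
6–8 s: |-5| × 2 = 10 m
8–14 s: v = 0 at t = 34/3 s; triangle areas 25/3 + 16/3 = 41/3 m
Total distance = 575/12 m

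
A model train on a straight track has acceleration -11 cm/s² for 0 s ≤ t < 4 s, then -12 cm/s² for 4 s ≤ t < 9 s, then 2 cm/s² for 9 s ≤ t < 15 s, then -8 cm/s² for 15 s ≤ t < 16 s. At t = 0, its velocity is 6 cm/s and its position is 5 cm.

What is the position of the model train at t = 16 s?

-1041 cm

On each constant-a segment, Δv = aΔt and Δx = v₀Δt + ½aΔt²; chain segment to segment.
0–4 s: v starts 6 cm/s; Δx = 6·4 + ½·-11·4² = -64 cm; v ends -38 cm/s.
4–9 s: v starts -38 cm/s; Δx = -38·5 + ½·-12·5² = -340 cm; v ends -98 cm/s.
9–15 s: v starts -98 cm/s; Δx = -98·6 + ½·2·6² = -552 cm; v ends -86 cm/s.
15–16 s: v starts -86 cm/s; Δx = -86·1 + ½·-8·1² = -90 cm; v ends -94 cm/s.
x(16) = 5 + Σ Δx = -1041 cm.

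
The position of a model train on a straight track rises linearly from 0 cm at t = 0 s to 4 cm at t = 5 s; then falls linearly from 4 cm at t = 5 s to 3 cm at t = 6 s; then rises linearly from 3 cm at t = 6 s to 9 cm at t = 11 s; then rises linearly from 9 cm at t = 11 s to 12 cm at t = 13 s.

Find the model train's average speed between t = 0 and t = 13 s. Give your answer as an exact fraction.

Average speed = (total path length)/(elapsed time); on a piecewise-linear x-t graph the path length is Σ|Δx|.
0–5 s: |Δx| = |4 − 0| = 4 cm
5–6 s: |Δx| = |3 − 4| = 1 cm
6–11 s: |Δx| = |9 − 3| = 6 cm
11–13 s: |Δx| = |12 − 9| = 3 cm
Total path = 14 cm; average speed = 14/13 = 14/13 cm/s.

14/13 cm/s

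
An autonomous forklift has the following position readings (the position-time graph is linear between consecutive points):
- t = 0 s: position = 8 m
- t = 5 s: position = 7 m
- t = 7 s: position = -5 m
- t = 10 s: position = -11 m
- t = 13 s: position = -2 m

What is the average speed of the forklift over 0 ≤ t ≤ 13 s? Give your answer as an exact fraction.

28/13 m/s

Average speed = (total path length)/(elapsed time); on a piecewise-linear x-t graph the path length is Σ|Δx|.
0–5 s: |Δx| = |7 − 8| = 1 m
5–7 s: |Δx| = |-5 − 7| = 12 m
7–10 s: |Δx| = |-11 − -5| = 6 m
10–13 s: |Δx| = |-2 − -11| = 9 m
Total path = 28 m; average speed = 28/13 = 28/13 m/s.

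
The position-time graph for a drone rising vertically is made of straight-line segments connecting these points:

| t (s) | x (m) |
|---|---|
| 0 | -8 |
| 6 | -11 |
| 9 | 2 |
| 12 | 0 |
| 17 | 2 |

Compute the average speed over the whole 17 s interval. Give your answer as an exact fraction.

Average speed = (total path length)/(elapsed time); on a piecewise-linear x-t graph the path length is Σ|Δx|.
0–6 s: |Δx| = |-11 − -8| = 3 m
6–9 s: |Δx| = |2 − -11| = 13 m
9–12 s: |Δx| = |0 − 2| = 2 m
12–17 s: |Δx| = |2 − 0| = 2 m
Total path = 20 m; average speed = 20/17 = 20/17 m/s.

20/17 m/s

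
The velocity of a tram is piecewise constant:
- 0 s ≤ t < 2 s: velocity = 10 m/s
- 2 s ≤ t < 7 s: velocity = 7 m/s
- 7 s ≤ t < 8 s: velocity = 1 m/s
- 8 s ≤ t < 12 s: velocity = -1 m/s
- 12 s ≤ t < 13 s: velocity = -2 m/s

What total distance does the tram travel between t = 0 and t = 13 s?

62 m

Total distance travelled is ∫|v| dt — sum the magnitudes of each area piece.
0–2 s: |10| × 2 = 20 m
2–7 s: |7| × 5 = 35 m
7–8 s: |1| × 1 = 1 m
8–12 s: |-1| × 4 = 4 m
12–13 s: |-2| × 1 = 2 m
Total distance = 62 m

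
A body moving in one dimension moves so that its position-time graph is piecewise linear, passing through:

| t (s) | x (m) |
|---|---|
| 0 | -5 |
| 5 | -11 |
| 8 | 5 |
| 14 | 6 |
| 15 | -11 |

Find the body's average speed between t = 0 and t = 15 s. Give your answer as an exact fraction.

8/3 m/s

Average speed = (total path length)/(elapsed time); on a piecewise-linear x-t graph the path length is Σ|Δx|.
0–5 s: |Δx| = |-11 − -5| = 6 m
5–8 s: |Δx| = |5 − -11| = 16 m
8–14 s: |Δx| = |6 − 5| = 1 m
14–15 s: |Δx| = |-11 − 6| = 17 m
Total path = 40 m; average speed = 40/15 = 8/3 m/s.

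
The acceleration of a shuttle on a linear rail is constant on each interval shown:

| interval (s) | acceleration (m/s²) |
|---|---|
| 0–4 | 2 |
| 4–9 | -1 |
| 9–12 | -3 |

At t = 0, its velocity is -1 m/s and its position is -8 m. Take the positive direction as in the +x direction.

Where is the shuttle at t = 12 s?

19 m

On each constant-a segment, Δv = aΔt and Δx = v₀Δt + ½aΔt²; chain segment to segment.
0–4 s: v starts -1 m/s; Δx = -1·4 + ½·2·4² = 12 m; v ends 7 m/s.
4–9 s: v starts 7 m/s; Δx = 7·5 + ½·-1·5² = 22.5 m; v ends 2 m/s.
9–12 s: v starts 2 m/s; Δx = 2·3 + ½·-3·3² = -7.5 m; v ends -7 m/s.
x(12) = -8 + Σ Δx = 19 m.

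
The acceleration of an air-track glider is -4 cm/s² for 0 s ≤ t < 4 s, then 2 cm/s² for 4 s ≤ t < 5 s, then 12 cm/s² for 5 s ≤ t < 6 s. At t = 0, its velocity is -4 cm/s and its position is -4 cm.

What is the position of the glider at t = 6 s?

-83 cm

On each constant-a segment, Δv = aΔt and Δx = v₀Δt + ½aΔt²; chain segment to segment.
0–4 s: v starts -4 cm/s; Δx = -4·4 + ½·-4·4² = -48 cm; v ends -20 cm/s.
4–5 s: v starts -20 cm/s; Δx = -20·1 + ½·2·1² = -19 cm; v ends -18 cm/s.
5–6 s: v starts -18 cm/s; Δx = -18·1 + ½·12·1² = -12 cm; v ends -6 cm/s.
x(6) = -4 + Σ Δx = -83 cm.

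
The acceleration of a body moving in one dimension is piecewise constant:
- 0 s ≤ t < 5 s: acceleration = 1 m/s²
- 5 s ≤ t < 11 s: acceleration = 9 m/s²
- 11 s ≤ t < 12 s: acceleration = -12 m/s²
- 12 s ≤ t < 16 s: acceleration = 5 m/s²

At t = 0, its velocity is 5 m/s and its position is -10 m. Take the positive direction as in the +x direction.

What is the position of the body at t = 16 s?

On each constant-a segment, Δv = aΔt and Δx = v₀Δt + ½aΔt²; chain segment to segment.
0–5 s: v starts 5 m/s; Δx = 5·5 + ½·1·5² = 37.5 m; v ends 10 m/s.
5–11 s: v starts 10 m/s; Δx = 10·6 + ½·9·6² = 222 m; v ends 64 m/s.
11–12 s: v starts 64 m/s; Δx = 64·1 + ½·-12·1² = 58 m; v ends 52 m/s.
12–16 s: v starts 52 m/s; Δx = 52·4 + ½·5·4² = 248 m; v ends 72 m/s.
x(16) = -10 + Σ Δx = 555.5 m.

555.5 m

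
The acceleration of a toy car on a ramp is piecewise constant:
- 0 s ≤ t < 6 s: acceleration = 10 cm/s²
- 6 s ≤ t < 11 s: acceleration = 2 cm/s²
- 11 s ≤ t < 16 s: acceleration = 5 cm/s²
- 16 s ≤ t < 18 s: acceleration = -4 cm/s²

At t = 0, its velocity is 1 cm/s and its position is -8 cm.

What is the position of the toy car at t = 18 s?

On each constant-a segment, Δv = aΔt and Δx = v₀Δt + ½aΔt²; chain segment to segment.
0–6 s: v starts 1 cm/s; Δx = 1·6 + ½·10·6² = 186 cm; v ends 61 cm/s.
6–11 s: v starts 61 cm/s; Δx = 61·5 + ½·2·5² = 330 cm; v ends 71 cm/s.
11–16 s: v starts 71 cm/s; Δx = 71·5 + ½·5·5² = 417.5 cm; v ends 96 cm/s.
16–18 s: v starts 96 cm/s; Δx = 96·2 + ½·-4·2² = 184 cm; v ends 88 cm/s.
x(18) = -8 + Σ Δx = 1109.5 cm.

1109.5 cm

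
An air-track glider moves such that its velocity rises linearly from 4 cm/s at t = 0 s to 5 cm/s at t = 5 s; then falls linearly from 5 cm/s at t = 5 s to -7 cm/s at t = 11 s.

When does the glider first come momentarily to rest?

t = 7.5 s

v changes sign on 5–11 s (from 5 to -7); the graph is linear there, so v = 0 at t = 5 + (-5)·(11 − 5)/(-7 − 5) = 7.5 s.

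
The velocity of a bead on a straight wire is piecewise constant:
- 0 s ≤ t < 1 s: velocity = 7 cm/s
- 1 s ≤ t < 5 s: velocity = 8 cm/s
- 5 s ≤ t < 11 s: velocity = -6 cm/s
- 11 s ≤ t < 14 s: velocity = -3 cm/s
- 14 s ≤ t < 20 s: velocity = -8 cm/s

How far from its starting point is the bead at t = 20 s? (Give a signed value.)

Displacement is the signed area under the v-t curve.
0–1 s: 7 × 1 = 7 cm
1–5 s: 8 × 4 = 32 cm
5–11 s: -6 × 6 = -36 cm
11–14 s: -3 × 3 = -9 cm
14–20 s: -8 × 6 = -48 cm
Net displacement = -54 cm

-54 cm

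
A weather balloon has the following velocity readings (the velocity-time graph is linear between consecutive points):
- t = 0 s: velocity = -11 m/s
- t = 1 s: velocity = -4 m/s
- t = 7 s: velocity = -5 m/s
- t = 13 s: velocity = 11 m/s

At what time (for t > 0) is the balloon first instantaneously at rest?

v changes sign on 7–13 s (from -5 to 11); the graph is linear there, so v = 0 at t = 7 + (5)·(13 − 7)/(11 − -5) = 8.875 s.

t = 8.875 s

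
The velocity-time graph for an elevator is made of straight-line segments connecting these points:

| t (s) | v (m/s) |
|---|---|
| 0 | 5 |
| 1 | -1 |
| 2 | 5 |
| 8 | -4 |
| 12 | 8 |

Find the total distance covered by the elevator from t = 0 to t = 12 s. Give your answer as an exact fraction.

94/3 m

Total distance travelled is ∫|v| dt — sum the magnitudes of each area piece.
0–1 s: v = 0 at t = 5/6 s; triangle areas 25/12 + 1/12 = 13/6 m
1–2 s: v = 0 at t = 7/6 s; triangle areas 1/12 + 25/12 = 13/6 m
2–8 s: v = 0 at t = 16/3 s; triangle areas 25/3 + 16/3 = 41/3 m
8–12 s: v = 0 at t = 28/3 s; triangle areas 8/3 + 32/3 = 40/3 m
Total distance = 94/3 m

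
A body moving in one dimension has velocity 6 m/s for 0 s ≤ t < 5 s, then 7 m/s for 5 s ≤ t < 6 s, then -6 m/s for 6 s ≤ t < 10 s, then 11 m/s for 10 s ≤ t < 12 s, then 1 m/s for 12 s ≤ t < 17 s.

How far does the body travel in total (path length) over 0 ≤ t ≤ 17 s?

Total distance travelled is ∫|v| dt — sum the magnitudes of each area piece.
0–5 s: |6| × 5 = 30 m
5–6 s: |7| × 1 = 7 m
6–10 s: |-6| × 4 = 24 m
10–12 s: |11| × 2 = 22 m
12–17 s: |1| × 5 = 5 m
Total distance = 88 m

88 m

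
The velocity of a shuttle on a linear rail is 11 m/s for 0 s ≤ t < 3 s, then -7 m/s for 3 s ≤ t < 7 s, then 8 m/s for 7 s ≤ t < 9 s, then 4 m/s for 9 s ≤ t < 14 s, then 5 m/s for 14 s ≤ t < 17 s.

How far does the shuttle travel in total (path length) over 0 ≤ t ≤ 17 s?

112 m

Distance (not displacement) is the total path length: add the absolute areas under v-t.
0–3 s: |11| × 3 = 33 m
3–7 s: |-7| × 4 = 28 m
7–9 s: |8| × 2 = 16 m
9–14 s: |4| × 5 = 20 m
14–17 s: |5| × 3 = 15 m
Total distance = 112 m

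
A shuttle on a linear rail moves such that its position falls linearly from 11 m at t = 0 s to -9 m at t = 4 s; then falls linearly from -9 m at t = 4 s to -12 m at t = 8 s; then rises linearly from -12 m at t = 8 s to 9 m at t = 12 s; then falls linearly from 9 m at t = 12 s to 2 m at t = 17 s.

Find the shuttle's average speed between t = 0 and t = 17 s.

3 m/s

Average speed = (total path length)/(elapsed time); on a piecewise-linear x-t graph the path length is Σ|Δx|.
0–4 s: |Δx| = |-9 − 11| = 20 m
4–8 s: |Δx| = |-12 − -9| = 3 m
8–12 s: |Δx| = |9 − -12| = 21 m
12–17 s: |Δx| = |2 − 9| = 7 m
Total path = 51 m; average speed = 51/17 = 3 m/s.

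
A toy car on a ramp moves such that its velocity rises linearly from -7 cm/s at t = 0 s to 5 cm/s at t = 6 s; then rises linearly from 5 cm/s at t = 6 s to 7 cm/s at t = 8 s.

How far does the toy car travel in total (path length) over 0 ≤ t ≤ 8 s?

30.5 cm

Distance (not displacement) is the total path length: add the absolute areas under v-t.
0–6 s: v = 0 at t = 3.5 s; triangle areas 12.25 + 6.25 = 18.5 cm
6–8 s: |½(5 + 7)(2)| = 12 cm
Total distance = 30.5 cm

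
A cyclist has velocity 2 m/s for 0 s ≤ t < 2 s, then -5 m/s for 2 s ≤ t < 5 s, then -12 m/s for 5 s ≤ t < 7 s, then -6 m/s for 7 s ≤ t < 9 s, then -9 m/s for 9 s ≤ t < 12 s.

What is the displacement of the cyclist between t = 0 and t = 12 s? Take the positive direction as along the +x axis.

-74 m

Displacement is the signed area under the v-t curve.
0–2 s: 2 × 2 = 4 m
2–5 s: -5 × 3 = -15 m
5–7 s: -12 × 2 = -24 m
7–9 s: -6 × 2 = -12 m
9–12 s: -9 × 3 = -27 m
Net displacement = -74 m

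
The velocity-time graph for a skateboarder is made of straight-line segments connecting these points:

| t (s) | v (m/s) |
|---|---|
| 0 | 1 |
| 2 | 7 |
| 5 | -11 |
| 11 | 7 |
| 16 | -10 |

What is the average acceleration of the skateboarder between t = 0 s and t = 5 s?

-2.4 m/s²

Average acceleration = Δv/Δt = (-11 − 1)/(5 − 0) = -2.4 m/s².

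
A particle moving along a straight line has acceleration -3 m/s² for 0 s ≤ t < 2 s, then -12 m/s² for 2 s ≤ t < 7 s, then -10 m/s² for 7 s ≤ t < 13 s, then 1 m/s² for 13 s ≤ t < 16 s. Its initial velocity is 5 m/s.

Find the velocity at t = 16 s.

Δv equals the area under the a-t graph; then v = v₀ + Δv.
0–2 s: -3 × 2 = -6 m/s
2–7 s: -12 × 5 = -60 m/s
7–13 s: -10 × 6 = -60 m/s
13–16 s: 1 × 3 = 3 m/s
Δv = -123 m/s, so v(16) = 5 + (-123) = -118 m/s.

-118 m/s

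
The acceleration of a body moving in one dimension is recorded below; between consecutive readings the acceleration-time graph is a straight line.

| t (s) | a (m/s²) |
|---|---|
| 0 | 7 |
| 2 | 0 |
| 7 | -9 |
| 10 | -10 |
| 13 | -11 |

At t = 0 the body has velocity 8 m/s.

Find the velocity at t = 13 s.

-67.5 m/s

Δv equals the area under the a-t graph; then v = v₀ + Δv.
0–2 s: ½(7 + 0)(2) = 7 m/s
2–7 s: ½(0 + -9)(5) = -22.5 m/s
7–10 s: ½(-9 + -10)(3) = -28.5 m/s
10–13 s: ½(-10 + -11)(3) = -31.5 m/s
Δv = -75.5 m/s, so v(13) = 8 + (-75.5) = -67.5 m/s.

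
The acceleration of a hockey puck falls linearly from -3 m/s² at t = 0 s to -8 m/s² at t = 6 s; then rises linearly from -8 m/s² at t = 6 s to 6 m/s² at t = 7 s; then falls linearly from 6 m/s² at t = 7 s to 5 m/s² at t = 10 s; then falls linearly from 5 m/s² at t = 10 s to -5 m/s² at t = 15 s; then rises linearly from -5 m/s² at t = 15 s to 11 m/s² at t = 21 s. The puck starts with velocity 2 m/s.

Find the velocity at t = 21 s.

Δv equals the area under the a-t graph; then v = v₀ + Δv.
0–6 s: ½(-3 + -8)(6) = -33 m/s
6–7 s: ½(-8 + 6)(1) = -1 m/s
7–10 s: ½(6 + 5)(3) = 16.5 m/s
10–15 s: ½(5 + -5)(5) = 0 m/s
15–21 s: ½(-5 + 11)(6) = 18 m/s
Δv = 0.5 m/s, so v(21) = 2 + (0.5) = 2.5 m/s.

2.5 m/s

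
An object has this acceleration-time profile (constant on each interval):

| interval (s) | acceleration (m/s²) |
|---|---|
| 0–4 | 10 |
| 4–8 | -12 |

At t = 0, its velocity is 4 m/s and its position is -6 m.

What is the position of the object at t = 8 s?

170 m

On each constant-a segment, Δv = aΔt and Δx = v₀Δt + ½aΔt²; chain segment to segment.
0–4 s: v starts 4 m/s; Δx = 4·4 + ½·10·4² = 96 m; v ends 44 m/s.
4–8 s: v starts 44 m/s; Δx = 44·4 + ½·-12·4² = 80 m; v ends -4 m/s.
x(8) = -6 + Σ Δx = 170 m.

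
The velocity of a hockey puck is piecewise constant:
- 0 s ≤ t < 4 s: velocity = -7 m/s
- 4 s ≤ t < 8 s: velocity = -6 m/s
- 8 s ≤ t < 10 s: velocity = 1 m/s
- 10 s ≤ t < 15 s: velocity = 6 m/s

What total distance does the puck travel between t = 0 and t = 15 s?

84 m

Distance (not displacement) is the total path length: add the absolute areas under v-t.
0–4 s: |-7| × 4 = 28 m
4–8 s: |-6| × 4 = 24 m
8–10 s: |1| × 2 = 2 m
10–15 s: |6| × 5 = 30 m
Total distance = 84 m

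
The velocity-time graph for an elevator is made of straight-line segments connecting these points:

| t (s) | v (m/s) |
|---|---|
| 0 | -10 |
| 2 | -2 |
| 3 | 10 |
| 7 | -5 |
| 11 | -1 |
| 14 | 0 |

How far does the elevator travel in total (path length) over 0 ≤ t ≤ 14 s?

Total distance travelled is ∫|v| dt — sum the magnitudes of each area piece.
0–2 s: |½(-10 + -2)(2)| = 12 m
2–3 s: v = 0 at t = 13/6 s; triangle areas 1/6 + 25/6 = 13/3 m
3–7 s: v = 0 at t = 17/3 s; triangle areas 40/3 + 10/3 = 50/3 m
7–11 s: |½(-5 + -1)(4)| = 12 m
11–14 s: |½(-1 + 0)(3)| = 1.5 m
Total distance = 46.5 m

46.5 m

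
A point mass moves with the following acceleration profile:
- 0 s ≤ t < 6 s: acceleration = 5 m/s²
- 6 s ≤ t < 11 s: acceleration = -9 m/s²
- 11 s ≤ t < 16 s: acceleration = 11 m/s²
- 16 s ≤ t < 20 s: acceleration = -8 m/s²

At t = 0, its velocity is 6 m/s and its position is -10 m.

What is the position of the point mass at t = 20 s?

On each constant-a segment, Δv = aΔt and Δx = v₀Δt + ½aΔt²; chain segment to segment.
0–6 s: v starts 6 m/s; Δx = 6·6 + ½·5·6² = 126 m; v ends 36 m/s.
6–11 s: v starts 36 m/s; Δx = 36·5 + ½·-9·5² = 67.5 m; v ends -9 m/s.
11–16 s: v starts -9 m/s; Δx = -9·5 + ½·11·5² = 92.5 m; v ends 46 m/s.
16–20 s: v starts 46 m/s; Δx = 46·4 + ½·-8·4² = 120 m; v ends 14 m/s.
x(20) = -10 + Σ Δx = 396 m.

396 m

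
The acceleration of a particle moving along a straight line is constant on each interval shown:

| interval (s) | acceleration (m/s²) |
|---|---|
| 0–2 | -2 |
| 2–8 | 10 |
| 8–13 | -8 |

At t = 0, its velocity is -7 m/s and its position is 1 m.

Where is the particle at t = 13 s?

On each constant-a segment, Δv = aΔt and Δx = v₀Δt + ½aΔt²; chain segment to segment.
0–2 s: v starts -7 m/s; Δx = -7·2 + ½·-2·2² = -18 m; v ends -11 m/s.
2–8 s: v starts -11 m/s; Δx = -11·6 + ½·10·6² = 114 m; v ends 49 m/s.
8–13 s: v starts 49 m/s; Δx = 49·5 + ½·-8·5² = 145 m; v ends 9 m/s.
x(13) = 1 + Σ Δx = 242 m.

242 m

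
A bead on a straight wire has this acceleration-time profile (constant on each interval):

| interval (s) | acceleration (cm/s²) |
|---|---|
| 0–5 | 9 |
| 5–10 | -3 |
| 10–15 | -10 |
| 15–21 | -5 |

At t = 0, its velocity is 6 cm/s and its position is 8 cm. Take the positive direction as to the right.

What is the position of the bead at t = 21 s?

249 cm

On each constant-a segment, Δv = aΔt and Δx = v₀Δt + ½aΔt²; chain segment to segment.
0–5 s: v starts 6 cm/s; Δx = 6·5 + ½·9·5² = 142.5 cm; v ends 51 cm/s.
5–10 s: v starts 51 cm/s; Δx = 51·5 + ½·-3·5² = 217.5 cm; v ends 36 cm/s.
10–15 s: v starts 36 cm/s; Δx = 36·5 + ½·-10·5² = 55 cm; v ends -14 cm/s.
15–21 s: v starts -14 cm/s; Δx = -14·6 + ½·-5·6² = -174 cm; v ends -44 cm/s.
x(21) = 8 + Σ Δx = 249 cm.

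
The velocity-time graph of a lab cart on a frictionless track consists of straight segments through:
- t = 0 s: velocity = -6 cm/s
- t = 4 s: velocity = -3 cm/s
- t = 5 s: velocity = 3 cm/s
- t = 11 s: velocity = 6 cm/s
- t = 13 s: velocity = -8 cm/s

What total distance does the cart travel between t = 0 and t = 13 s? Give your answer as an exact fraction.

751/14 cm

Distance (not displacement) is the total path length: add the absolute areas under v-t.
0–4 s: |½(-6 + -3)(4)| = 18 cm
4–5 s: v = 0 at t = 4.5 s; triangle areas 0.75 + 0.75 = 1.5 cm
5–11 s: |½(3 + 6)(6)| = 27 cm
11–13 s: v = 0 at t = 83/7 s; triangle areas 18/7 + 32/7 = 50/7 cm
Total distance = 751/14 cm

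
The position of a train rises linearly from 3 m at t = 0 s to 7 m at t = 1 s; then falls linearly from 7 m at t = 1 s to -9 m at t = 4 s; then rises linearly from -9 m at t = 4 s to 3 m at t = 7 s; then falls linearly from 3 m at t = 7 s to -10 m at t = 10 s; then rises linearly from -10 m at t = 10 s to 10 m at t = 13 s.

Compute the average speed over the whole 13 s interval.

5 m/s

Average speed = (total path length)/(elapsed time); on a piecewise-linear x-t graph the path length is Σ|Δx|.
0–1 s: |Δx| = |7 − 3| = 4 m
1–4 s: |Δx| = |-9 − 7| = 16 m
4–7 s: |Δx| = |3 − -9| = 12 m
7–10 s: |Δx| = |-10 − 3| = 13 m
10–13 s: |Δx| = |10 − -10| = 20 m
Total path = 65 m; average speed = 65/13 = 5 m/s.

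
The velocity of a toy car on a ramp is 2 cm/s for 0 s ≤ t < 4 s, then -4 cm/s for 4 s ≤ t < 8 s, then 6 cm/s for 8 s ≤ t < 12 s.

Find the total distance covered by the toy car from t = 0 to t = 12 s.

Total distance travelled is ∫|v| dt — sum the magnitudes of each area piece.
0–4 s: |2| × 4 = 8 cm
4–8 s: |-4| × 4 = 16 cm
8–12 s: |6| × 4 = 24 cm
Total distance = 48 cm

48 cm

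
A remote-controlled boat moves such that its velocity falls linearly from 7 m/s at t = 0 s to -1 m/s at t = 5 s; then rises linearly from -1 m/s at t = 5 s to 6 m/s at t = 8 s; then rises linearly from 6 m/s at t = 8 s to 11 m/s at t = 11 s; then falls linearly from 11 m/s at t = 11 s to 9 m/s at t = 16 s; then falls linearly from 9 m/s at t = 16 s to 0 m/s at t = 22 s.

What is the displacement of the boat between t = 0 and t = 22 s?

125 m

Displacement is the signed area under the v-t curve.
0–5 s: ½(7 + -1)(5) = 15 m
5–8 s: ½(-1 + 6)(3) = 7.5 m
8–11 s: ½(6 + 11)(3) = 25.5 m
11–16 s: ½(11 + 9)(5) = 50 m
16–22 s: ½(9 + 0)(6) = 27 m
Net displacement = 125 m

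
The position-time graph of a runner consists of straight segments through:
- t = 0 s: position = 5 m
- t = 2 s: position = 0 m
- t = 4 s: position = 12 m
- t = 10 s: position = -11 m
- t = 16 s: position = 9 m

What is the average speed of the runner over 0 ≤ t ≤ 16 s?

Average speed = (total path length)/(elapsed time); on a piecewise-linear x-t graph the path length is Σ|Δx|.
0–2 s: |Δx| = |0 − 5| = 5 m
2–4 s: |Δx| = |12 − 0| = 12 m
4–10 s: |Δx| = |-11 − 12| = 23 m
10–16 s: |Δx| = |9 − -11| = 20 m
Total path = 60 m; average speed = 60/16 = 3.75 m/s.

3.75 m/s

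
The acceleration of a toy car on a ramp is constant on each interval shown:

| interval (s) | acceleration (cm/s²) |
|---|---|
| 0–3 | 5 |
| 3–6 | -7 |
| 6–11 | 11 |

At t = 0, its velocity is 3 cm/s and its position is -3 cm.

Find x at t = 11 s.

On each constant-a segment, Δv = aΔt and Δx = v₀Δt + ½aΔt²; chain segment to segment.
0–3 s: v starts 3 cm/s; Δx = 3·3 + ½·5·3² = 31.5 cm; v ends 18 cm/s.
3–6 s: v starts 18 cm/s; Δx = 18·3 + ½·-7·3² = 22.5 cm; v ends -3 cm/s.
6–11 s: v starts -3 cm/s; Δx = -3·5 + ½·11·5² = 122.5 cm; v ends 52 cm/s.
x(11) = -3 + Σ Δx = 173.5 cm.

173.5 cm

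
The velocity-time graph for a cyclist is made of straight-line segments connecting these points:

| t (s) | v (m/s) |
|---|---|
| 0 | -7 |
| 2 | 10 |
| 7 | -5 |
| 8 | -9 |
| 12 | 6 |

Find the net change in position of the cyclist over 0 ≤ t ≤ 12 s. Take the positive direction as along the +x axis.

2.5 m

Net displacement equals the area under the velocity-time graph (areas below the axis count negative).
0–2 s: ½(-7 + 10)(2) = 3 m
2–7 s: ½(10 + -5)(5) = 12.5 m
7–8 s: ½(-5 + -9)(1) = -7 m
8–12 s: ½(-9 + 6)(4) = -6 m
Net displacement = 2.5 m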